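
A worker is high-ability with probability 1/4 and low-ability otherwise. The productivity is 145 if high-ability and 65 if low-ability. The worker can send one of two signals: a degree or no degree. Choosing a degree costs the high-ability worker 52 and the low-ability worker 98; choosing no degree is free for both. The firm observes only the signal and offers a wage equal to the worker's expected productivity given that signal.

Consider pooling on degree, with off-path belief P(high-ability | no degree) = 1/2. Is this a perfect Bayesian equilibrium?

No

At the pooled signal (degree) the firm holds the prior 1/4 and pays 1/4·145 + 3/4·65 = 85. Off-path (no degree) belief 1/2 gives 1/2·145 + 1/2·65 = 105.
High-ability: degree gives 85 − 52 = 33; no degree gives 105 − 0 = 105. Deviates. ✗
Low-ability: degree gives 85 − 98 = -13; no degree gives 105 − 0 = 105. Deviates. ✗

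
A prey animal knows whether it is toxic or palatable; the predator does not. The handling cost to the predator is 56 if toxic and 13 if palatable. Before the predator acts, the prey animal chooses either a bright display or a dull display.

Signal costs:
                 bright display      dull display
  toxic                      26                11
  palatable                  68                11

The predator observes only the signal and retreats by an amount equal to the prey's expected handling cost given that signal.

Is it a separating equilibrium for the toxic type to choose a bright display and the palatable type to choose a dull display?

Under separation the predator infers type exactly: bright display → toxic (pays 56), dull display → palatable (pays 13).
Toxic: bright display gives 56 − 26 = 30; dull display gives 13 − 11 = 2. No deviation. ✓
Palatable: dull display gives 13 − 11 = 2; bright display gives 56 − 68 = -12. No deviation. ✓
Both incentive constraints hold.

Yes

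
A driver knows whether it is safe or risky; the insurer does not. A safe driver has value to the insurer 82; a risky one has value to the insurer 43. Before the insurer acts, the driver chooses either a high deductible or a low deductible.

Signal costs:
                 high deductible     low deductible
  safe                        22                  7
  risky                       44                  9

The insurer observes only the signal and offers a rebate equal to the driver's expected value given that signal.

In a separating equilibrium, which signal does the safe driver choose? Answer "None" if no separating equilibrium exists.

None

Try safe → high deductible, risky → low deductible:
  Under separation the insurer infers type exactly: high deductible → safe (pays 82), low deductible → risky (pays 43).
  Safe: high deductible gives 82 − 22 = 60; low deductible gives 43 − 7 = 36. No deviation. ✓
  Risky: low deductible gives 43 − 9 = 34; high deductible gives 82 − 44 = 38. Would deviate. ✗
Try safe → low deductible, risky → high deductible:
  Under separation the insurer infers type exactly: low deductible → safe (pays 82), high deductible → risky (pays 43).
  Safe: low deductible gives 82 − 7 = 75; high deductible gives 43 − 22 = 21. No deviation. ✓
  Risky: high deductible gives 43 − 44 = -1; low deductible gives 82 − 9 = 73. Would deviate. ✗
Neither assignment is incentive-compatible.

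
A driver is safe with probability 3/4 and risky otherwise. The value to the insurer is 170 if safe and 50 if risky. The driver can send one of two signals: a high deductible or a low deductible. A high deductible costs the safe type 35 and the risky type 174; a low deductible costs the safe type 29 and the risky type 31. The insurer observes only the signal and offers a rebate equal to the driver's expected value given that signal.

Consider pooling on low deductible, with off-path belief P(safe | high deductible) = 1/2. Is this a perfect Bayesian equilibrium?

Yes

On the equilibrium path (low deductible) the insurer holds the prior 3/4 and pays 3/4·170 + 1/4·50 = 140. Off-path (high deductible) belief 1/2 gives 1/2·170 + 1/2·50 = 110.
Safe: low deductible gives 140 − 29 = 111; high deductible gives 110 − 35 = 75. Stays. ✓
Risky: low deductible gives 140 − 31 = 109; high deductible gives 110 − 174 = -64. Stays. ✓
Beliefs are Bayes-consistent on-path and both types best-respond.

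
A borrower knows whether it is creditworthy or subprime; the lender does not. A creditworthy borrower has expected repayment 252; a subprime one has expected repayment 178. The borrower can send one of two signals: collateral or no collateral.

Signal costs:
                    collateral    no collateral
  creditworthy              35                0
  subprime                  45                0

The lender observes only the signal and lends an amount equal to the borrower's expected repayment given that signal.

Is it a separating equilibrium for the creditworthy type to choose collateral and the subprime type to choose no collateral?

No

If types separate, collateral earns payment 252 and no collateral earns 178.
Creditworthy: collateral gives 252 − 35 = 217; no collateral gives 178 − 0 = 178. No deviation. ✓
Subprime: no collateral gives 178 − 0 = 178; collateral gives 252 − 45 = 207. Would deviate. ✗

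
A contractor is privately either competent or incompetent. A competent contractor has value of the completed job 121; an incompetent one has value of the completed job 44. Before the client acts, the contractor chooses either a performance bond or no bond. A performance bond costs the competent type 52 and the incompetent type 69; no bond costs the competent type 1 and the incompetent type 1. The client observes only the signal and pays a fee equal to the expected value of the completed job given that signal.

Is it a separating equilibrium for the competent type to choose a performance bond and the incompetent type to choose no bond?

No

Under separation the client infers type exactly: bond → competent (pays 121), no bond → incompetent (pays 44).
Competent: bond gives 121 − 52 = 69; no bond gives 44 − 1 = 43. No deviation. ✓
Incompetent: no bond gives 44 − 1 = 43; bond gives 121 − 69 = 52. Would deviate. ✗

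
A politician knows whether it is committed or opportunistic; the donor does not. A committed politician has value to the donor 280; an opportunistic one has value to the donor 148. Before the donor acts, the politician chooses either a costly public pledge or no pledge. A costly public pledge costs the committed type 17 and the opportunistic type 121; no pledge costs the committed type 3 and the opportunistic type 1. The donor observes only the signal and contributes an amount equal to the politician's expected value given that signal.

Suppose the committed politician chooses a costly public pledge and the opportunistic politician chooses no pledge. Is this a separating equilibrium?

No

Under separation the donor infers type exactly: pledge → committed (pays 280), no pledge → opportunistic (pays 148).
Committed: pledge gives 280 − 17 = 263; no pledge gives 148 − 3 = 145. No deviation. ✓
Opportunistic: no pledge gives 148 − 1 = 147; pledge gives 280 − 121 = 159. Would deviate. ✗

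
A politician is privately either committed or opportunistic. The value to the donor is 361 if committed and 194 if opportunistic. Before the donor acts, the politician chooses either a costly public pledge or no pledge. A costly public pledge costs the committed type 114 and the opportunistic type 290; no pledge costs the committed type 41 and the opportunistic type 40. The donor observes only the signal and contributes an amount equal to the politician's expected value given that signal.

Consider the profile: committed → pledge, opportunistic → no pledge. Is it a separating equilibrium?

If types separate, pledge earns payment 361 and no pledge earns 194.
Committed: pledge gives 361 − 114 = 247; no pledge gives 194 − 41 = 153. No deviation. ✓
Opportunistic: no pledge gives 194 − 40 = 154; pledge gives 361 − 290 = 71. No deviation. ✓
Both incentive constraints hold.

Yes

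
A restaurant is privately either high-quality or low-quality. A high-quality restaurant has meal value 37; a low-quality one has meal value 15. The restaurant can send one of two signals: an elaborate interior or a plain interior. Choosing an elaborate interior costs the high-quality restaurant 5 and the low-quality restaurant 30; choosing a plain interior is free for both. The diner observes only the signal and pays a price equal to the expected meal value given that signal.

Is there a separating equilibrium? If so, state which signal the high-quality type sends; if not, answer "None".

Try high-quality → elaborate interior, low-quality → plain interior:
  If types separate, elaborate interior earns payment 37 and plain interior earns 15.
  High-quality: elaborate interior gives 37 − 5 = 32; plain interior gives 15 − 0 = 15. No deviation. ✓
  Low-quality: plain interior gives 15 − 0 = 15; elaborate interior gives 37 − 30 = 7. No deviation. ✓
Both hold — the high-quality type sends elaborate interior.

elaborate interior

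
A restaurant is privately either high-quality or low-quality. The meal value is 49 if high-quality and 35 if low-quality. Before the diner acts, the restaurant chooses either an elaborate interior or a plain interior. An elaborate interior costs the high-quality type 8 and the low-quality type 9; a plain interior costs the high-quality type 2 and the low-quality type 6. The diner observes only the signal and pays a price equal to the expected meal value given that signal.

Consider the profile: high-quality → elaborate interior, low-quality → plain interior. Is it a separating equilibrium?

If types separate, elaborate interior earns payment 49 and plain interior earns 35.
High-quality: elaborate interior gives 49 − 8 = 41; plain interior gives 35 − 2 = 33. No deviation. ✓
Low-quality: plain interior gives 35 − 6 = 29; elaborate interior gives 49 − 9 = 40. Would deviate. ✗

No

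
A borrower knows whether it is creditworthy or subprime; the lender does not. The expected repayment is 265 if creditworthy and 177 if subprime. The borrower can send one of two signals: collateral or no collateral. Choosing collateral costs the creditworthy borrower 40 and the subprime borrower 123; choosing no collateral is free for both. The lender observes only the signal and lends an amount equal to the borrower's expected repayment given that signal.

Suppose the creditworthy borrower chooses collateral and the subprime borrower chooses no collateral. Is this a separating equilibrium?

Yes

If types separate, collateral earns payment 265 and no collateral earns 177.
Creditworthy: collateral gives 265 − 40 = 225; no collateral gives 177 − 0 = 177. No deviation. ✓
Subprime: no collateral gives 177 − 0 = 177; collateral gives 265 − 123 = 142. No deviation. ✓
Neither type gains from mimicking the other.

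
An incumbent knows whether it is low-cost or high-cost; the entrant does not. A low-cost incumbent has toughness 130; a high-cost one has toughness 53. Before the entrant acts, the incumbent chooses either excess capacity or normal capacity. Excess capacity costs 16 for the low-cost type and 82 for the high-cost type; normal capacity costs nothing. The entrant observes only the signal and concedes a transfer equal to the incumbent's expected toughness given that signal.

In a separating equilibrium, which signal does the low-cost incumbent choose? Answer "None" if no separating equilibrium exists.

Try low-cost → excess capacity, high-cost → normal capacity:
  If types separate, excess capacity earns payment 130 and normal capacity earns 53.
  Low-cost: excess capacity gives 130 − 16 = 114; normal capacity gives 53 − 0 = 53. No deviation. ✓
  High-cost: normal capacity gives 53 − 0 = 53; excess capacity gives 130 − 82 = 48. No deviation. ✓
Both hold — the low-cost type sends excess capacity.

excess capacity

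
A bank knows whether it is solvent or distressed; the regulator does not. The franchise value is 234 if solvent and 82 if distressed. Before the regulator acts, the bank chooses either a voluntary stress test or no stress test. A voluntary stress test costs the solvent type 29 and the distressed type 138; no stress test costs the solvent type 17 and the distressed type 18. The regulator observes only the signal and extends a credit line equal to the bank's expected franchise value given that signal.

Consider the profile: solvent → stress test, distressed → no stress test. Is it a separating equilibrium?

If types separate, stress test earns payment 234 and no stress test earns 82.
Solvent: stress test gives 234 − 29 = 205; no stress test gives 82 − 17 = 65. No deviation. ✓
Distressed: no stress test gives 82 − 18 = 64; stress test gives 234 − 138 = 96. Would deviate. ✗

No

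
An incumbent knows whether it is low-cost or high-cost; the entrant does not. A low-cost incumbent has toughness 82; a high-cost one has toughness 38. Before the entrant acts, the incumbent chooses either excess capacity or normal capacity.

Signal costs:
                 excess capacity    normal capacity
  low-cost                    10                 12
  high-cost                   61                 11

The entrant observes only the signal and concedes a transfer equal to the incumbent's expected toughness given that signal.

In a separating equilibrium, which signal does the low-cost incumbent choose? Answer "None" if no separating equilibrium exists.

Try low-cost → excess capacity, high-cost → normal capacity:
  If types separate, excess capacity earns payment 82 and normal capacity earns 38.
  Low-cost: excess capacity gives 82 − 10 = 72; normal capacity gives 38 − 12 = 26. No deviation. ✓
  High-cost: normal capacity gives 38 − 11 = 27; excess capacity gives 82 − 61 = 21. No deviation. ✓
Both hold — the low-cost type sends excess capacity.

excess capacity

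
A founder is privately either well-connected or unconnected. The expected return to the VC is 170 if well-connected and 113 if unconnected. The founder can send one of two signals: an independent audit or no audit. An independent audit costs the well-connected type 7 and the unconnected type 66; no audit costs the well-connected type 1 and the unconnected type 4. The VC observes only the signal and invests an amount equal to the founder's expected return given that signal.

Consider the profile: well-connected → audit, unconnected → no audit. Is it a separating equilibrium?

Yes

Under separation the VC infers type exactly: audit → well-connected (pays 170), no audit → unconnected (pays 113).
Well-connected: audit gives 170 − 7 = 163; no audit gives 113 − 1 = 112. No deviation. ✓
Unconnected: no audit gives 113 − 4 = 109; audit gives 170 − 66 = 104. No deviation. ✓
Both incentive constraints hold.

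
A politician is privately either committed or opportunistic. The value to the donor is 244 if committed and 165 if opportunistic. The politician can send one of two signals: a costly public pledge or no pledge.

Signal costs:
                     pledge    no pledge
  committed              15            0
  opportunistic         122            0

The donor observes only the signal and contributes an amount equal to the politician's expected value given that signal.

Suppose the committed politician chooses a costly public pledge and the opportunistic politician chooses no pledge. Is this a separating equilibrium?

Yes

Under separation the donor infers type exactly: pledge → committed (pays 244), no pledge → opportunistic (pays 165).
Committed: pledge gives 244 − 15 = 229; no pledge gives 165 − 0 = 165. No deviation. ✓
Opportunistic: no pledge gives 165 − 0 = 165; pledge gives 244 − 122 = 122. No deviation. ✓
Neither type gains from mimicking the other.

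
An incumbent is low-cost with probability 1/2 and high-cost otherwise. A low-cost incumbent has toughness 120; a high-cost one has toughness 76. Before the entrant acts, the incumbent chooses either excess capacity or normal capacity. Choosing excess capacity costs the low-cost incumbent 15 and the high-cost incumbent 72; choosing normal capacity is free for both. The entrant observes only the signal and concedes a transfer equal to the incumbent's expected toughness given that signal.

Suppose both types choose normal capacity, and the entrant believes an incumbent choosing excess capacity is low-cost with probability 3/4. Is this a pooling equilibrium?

At the pooled signal (normal capacity) the entrant holds the prior 1/2 and pays 1/2·120 + 1/2·76 = 98. Off-path (excess capacity) belief 3/4 gives 3/4·120 + 1/4·76 = 109.
Low-cost: normal capacity gives 98 − 0 = 98; excess capacity gives 109 − 15 = 94. Stays. ✓
High-cost: normal capacity gives 98 − 0 = 98; excess capacity gives 109 − 72 = 37. Stays. ✓

Yes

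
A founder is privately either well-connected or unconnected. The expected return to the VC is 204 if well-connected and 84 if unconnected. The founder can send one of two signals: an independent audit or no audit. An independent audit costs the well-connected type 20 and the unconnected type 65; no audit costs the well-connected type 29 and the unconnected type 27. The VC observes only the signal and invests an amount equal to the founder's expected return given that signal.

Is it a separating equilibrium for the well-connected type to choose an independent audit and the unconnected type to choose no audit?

No

Under separation the VC infers type exactly: audit → well-connected (pays 204), no audit → unconnected (pays 84).
Well-connected: audit gives 204 − 20 = 184; no audit gives 84 − 29 = 55. No deviation. ✓
Unconnected: no audit gives 84 − 27 = 57; audit gives 204 − 65 = 139. Would deviate. ✗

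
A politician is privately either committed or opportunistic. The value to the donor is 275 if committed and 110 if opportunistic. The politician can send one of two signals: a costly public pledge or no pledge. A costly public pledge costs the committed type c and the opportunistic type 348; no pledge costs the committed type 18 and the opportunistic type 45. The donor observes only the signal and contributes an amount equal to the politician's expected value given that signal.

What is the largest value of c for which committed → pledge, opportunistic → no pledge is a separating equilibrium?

Under separation: pledge → committed (pays 275); no pledge → opportunistic (pays 110).
Opportunistic: 110 − 45 = 65 ≥ 275 − 348 = -73. Holds regardless of c. ✓
Committed: 275 − c ≥ 110 − 18, so c ≤ 275 − 92 = 183.

183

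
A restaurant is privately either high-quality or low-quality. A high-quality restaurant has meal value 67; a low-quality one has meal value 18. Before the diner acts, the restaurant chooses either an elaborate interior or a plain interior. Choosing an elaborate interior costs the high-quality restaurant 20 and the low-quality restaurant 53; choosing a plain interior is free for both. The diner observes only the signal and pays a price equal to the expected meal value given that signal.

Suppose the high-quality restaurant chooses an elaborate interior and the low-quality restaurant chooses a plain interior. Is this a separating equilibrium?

If types separate, elaborate interior earns payment 67 and plain interior earns 18.
High-quality: elaborate interior gives 67 − 20 = 47; plain interior gives 18 − 0 = 18. No deviation. ✓
Low-quality: plain interior gives 18 − 0 = 18; elaborate interior gives 67 − 53 = 14. No deviation. ✓
Neither type gains from mimicking the other.

Yes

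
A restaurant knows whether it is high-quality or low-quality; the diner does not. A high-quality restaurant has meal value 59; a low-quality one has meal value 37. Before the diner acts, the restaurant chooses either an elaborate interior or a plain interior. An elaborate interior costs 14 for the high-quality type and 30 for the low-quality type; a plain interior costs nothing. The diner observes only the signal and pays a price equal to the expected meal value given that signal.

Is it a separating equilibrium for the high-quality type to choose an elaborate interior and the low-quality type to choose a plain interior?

Yes

If types separate, elaborate interior earns payment 59 and plain interior earns 37.
High-quality: elaborate interior gives 59 − 14 = 45; plain interior gives 37 − 0 = 37. No deviation. ✓
Low-quality: plain interior gives 37 − 0 = 37; elaborate interior gives 59 − 30 = 29. No deviation. ✓
Neither type gains from mimicking the other.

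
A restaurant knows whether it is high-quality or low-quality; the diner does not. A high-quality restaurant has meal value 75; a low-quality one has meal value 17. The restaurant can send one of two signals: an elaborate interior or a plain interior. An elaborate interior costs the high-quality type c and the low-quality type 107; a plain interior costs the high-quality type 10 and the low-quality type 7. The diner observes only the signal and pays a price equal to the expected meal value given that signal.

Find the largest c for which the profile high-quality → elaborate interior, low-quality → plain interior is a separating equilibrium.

Under separation: elaborate interior → high-quality (pays 75); plain interior → low-quality (pays 17).
Low-quality: 17 − 7 = 10 ≥ 75 − 107 = -32. Holds regardless of c. ✓
High-quality: 75 − c ≥ 17 − 10, so c ≤ 75 − 7 = 68.

68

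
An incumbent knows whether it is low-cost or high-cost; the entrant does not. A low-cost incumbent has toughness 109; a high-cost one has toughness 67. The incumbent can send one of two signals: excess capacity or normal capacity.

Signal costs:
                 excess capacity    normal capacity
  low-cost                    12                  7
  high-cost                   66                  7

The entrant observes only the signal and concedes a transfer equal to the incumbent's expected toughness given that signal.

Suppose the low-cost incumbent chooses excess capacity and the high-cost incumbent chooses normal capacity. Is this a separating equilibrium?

If types separate, excess capacity earns payment 109 and normal capacity earns 67.
Low-cost: excess capacity gives 109 − 12 = 97; normal capacity gives 67 − 7 = 60. No deviation. ✓
High-cost: normal capacity gives 67 − 7 = 60; excess capacity gives 109 − 66 = 43. No deviation. ✓
Both incentive constraints hold.

Yes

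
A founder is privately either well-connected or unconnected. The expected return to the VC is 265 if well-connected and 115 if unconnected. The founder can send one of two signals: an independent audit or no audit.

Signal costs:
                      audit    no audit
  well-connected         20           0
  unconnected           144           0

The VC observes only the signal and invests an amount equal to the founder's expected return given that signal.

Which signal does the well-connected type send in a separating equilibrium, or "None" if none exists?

None

Try well-connected → audit, unconnected → no audit:
  Under separation the VC infers type exactly: audit → well-connected (pays 265), no audit → unconnected (pays 115).
  Well-connected: audit gives 265 − 20 = 245; no audit gives 115 − 0 = 115. No deviation. ✓
  Unconnected: no audit gives 115 − 0 = 115; audit gives 265 − 144 = 121. Would deviate. ✗
Try well-connected → no audit, unconnected → audit:
  Under separation the VC infers type exactly: no audit → well-connected (pays 265), audit → unconnected (pays 115).
  Well-connected: no audit gives 265 − 0 = 265; audit gives 115 − 20 = 95. No deviation. ✓
  Unconnected: audit gives 115 − 144 = -29; no audit gives 265 − 0 = 265. Would deviate. ✗
Neither assignment is incentive-compatible.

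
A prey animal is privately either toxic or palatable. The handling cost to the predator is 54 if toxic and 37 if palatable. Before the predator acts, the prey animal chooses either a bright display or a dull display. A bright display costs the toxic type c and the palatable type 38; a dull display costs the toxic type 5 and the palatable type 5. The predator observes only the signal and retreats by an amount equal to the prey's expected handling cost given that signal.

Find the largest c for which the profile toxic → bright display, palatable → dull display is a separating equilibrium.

22

Under separation: bright display → toxic (pays 54); dull display → palatable (pays 37).
Palatable: 37 − 5 = 32 ≥ 54 − 38 = 16. Holds regardless of c. ✓
Toxic: 54 − c ≥ 37 − 5, so c ≤ 54 − 32 = 22.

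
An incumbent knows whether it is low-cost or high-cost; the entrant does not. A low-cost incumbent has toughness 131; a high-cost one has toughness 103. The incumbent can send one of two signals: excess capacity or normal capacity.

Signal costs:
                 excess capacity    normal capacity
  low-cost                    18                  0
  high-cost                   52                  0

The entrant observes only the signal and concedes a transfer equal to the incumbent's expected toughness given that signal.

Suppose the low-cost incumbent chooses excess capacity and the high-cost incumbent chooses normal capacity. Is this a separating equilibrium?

Yes

If types separate, excess capacity earns payment 131 and normal capacity earns 103.
Low-cost: excess capacity gives 131 − 18 = 113; normal capacity gives 103 − 0 = 103. No deviation. ✓
High-cost: normal capacity gives 103 − 0 = 103; excess capacity gives 131 − 52 = 79. No deviation. ✓
Neither type gains from mimicking the other.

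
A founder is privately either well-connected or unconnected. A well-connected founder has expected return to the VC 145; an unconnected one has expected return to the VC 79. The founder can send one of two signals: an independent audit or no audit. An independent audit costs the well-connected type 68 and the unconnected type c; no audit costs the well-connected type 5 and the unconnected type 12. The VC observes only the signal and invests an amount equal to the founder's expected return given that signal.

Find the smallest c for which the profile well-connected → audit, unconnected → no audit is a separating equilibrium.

Under separation: audit → well-connected (pays 145); no audit → unconnected (pays 79).
Well-connected: 145 − 68 = 77 ≥ 79 − 5 = 74. Holds regardless of c. ✓
Unconnected: 79 − 12 ≥ 145 − c, so c ≥ 145 − 67 = 78.

78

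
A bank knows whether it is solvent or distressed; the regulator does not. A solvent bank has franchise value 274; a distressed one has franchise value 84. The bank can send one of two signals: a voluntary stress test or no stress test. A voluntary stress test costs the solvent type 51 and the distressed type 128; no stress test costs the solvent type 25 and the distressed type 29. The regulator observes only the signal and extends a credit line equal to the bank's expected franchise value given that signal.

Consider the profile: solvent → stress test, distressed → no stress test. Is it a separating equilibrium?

No

If types separate, stress test earns payment 274 and no stress test earns 84.
Solvent: stress test gives 274 − 51 = 223; no stress test gives 84 − 25 = 59. No deviation. ✓
Distressed: no stress test gives 84 − 29 = 55; stress test gives 274 − 128 = 146. Would deviate. ✗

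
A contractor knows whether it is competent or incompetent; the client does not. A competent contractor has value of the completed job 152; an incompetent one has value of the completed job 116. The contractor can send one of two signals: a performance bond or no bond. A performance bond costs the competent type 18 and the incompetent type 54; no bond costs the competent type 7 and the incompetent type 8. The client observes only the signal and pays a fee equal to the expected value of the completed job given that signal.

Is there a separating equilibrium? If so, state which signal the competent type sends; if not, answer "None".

Try competent → bond, incompetent → no bond:
  If types separate, bond earns payment 152 and no bond earns 116.
  Competent: bond gives 152 − 18 = 134; no bond gives 116 − 7 = 109. No deviation. ✓
  Incompetent: no bond gives 116 − 8 = 108; bond gives 152 − 54 = 98. No deviation. ✓
Both hold — the competent type sends bond.

bond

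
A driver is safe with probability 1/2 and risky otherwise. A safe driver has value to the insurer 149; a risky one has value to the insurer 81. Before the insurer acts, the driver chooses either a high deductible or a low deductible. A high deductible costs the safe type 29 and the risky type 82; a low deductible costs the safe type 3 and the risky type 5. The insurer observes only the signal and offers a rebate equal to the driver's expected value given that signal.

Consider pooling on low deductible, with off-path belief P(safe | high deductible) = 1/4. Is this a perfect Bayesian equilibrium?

Yes

At the pooled signal (low deductible) the insurer holds the prior 1/2 and pays 1/2·149 + 1/2·81 = 115. Off-path (high deductible) belief 1/4 gives 1/4·149 + 3/4·81 = 98.
Safe: low deductible gives 115 − 3 = 112; high deductible gives 98 − 29 = 69. Stays. ✓
Risky: low deductible gives 115 − 5 = 110; high deductible gives 98 − 82 = 16. Stays. ✓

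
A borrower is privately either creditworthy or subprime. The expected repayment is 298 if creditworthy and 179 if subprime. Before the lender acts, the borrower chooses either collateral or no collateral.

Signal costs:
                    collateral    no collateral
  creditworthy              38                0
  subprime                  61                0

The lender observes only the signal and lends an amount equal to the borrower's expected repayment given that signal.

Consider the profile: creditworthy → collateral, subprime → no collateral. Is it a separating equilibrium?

Under separation the lender infers type exactly: collateral → creditworthy (pays 298), no collateral → subprime (pays 179).
Creditworthy: collateral gives 298 − 38 = 260; no collateral gives 179 − 0 = 179. No deviation. ✓
Subprime: no collateral gives 179 − 0 = 179; collateral gives 298 − 61 = 237. Would deviate. ✗

No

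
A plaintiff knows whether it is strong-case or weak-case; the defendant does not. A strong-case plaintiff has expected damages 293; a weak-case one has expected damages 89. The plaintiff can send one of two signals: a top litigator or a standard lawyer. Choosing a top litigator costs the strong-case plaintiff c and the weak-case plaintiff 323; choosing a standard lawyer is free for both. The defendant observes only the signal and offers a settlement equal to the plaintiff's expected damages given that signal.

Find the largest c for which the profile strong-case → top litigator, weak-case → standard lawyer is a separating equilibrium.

204

Under separation: top litigator → strong-case (pays 293); standard lawyer → weak-case (pays 89).
Weak-case: 89 − 0 = 89 ≥ 293 − 323 = -30. Holds regardless of c. ✓
Strong-case: 293 − c ≥ 89 − 0, so c ≤ 293 − 89 = 204.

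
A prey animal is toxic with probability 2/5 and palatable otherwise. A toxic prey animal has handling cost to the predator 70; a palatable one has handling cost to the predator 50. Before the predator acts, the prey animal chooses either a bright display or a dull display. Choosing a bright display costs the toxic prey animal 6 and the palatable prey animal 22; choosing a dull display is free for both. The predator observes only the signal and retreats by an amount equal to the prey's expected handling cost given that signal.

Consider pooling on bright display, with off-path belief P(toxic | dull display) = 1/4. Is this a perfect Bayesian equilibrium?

At the pooled signal (bright display) the predator holds the prior 2/5 and pays 2/5·70 + 3/5·50 = 58. Off-path (dull display) belief 1/4 gives 1/4·70 + 3/4·50 = 55.
Toxic: bright display gives 58 − 6 = 52; dull display gives 55 − 0 = 55. Deviates. ✗
Palatable: bright display gives 58 − 22 = 36; dull display gives 55 − 0 = 55. Deviates. ✗

No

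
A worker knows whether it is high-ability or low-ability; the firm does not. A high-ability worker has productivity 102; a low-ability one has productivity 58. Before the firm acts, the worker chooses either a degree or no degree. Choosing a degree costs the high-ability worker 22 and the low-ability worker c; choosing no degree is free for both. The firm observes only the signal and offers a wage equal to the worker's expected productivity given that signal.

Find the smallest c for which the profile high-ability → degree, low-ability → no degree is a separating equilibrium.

Under separation: degree → high-ability (pays 102); no degree → low-ability (pays 58).
High-ability: 102 − 22 = 80 ≥ 58 − 0 = 58. Holds regardless of c. ✓
Low-ability: 58 − 0 ≥ 102 − c, so c ≥ 102 − 58 = 44.

44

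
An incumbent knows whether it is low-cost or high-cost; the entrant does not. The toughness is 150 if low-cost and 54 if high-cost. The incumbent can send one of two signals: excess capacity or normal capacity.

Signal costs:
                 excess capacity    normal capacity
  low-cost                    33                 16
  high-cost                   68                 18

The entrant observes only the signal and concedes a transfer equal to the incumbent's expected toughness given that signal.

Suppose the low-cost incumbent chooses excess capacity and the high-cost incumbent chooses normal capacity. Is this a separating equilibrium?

No

If types separate, excess capacity earns payment 150 and normal capacity earns 54.
Low-cost: excess capacity gives 150 − 33 = 117; normal capacity gives 54 − 16 = 38. No deviation. ✓
High-cost: normal capacity gives 54 − 18 = 36; excess capacity gives 150 − 68 = 82. Would deviate. ✗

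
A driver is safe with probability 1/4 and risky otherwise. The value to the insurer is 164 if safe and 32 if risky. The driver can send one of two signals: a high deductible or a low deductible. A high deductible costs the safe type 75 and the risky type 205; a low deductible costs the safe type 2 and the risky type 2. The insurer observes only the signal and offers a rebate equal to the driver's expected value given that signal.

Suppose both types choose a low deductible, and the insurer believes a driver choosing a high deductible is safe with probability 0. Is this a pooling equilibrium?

Yes

At the pooled signal (low deductible) the insurer holds the prior 1/4 and pays 1/4·164 + 3/4·32 = 65. Off-path (high deductible) belief 0 gives 0·164 + 1·32 = 32.
Safe: low deductible gives 65 − 2 = 63; high deductible gives 32 − 75 = -43. Stays. ✓
Risky: low deductible gives 65 − 2 = 63; high deductible gives 32 − 205 = -173. Stays. ✓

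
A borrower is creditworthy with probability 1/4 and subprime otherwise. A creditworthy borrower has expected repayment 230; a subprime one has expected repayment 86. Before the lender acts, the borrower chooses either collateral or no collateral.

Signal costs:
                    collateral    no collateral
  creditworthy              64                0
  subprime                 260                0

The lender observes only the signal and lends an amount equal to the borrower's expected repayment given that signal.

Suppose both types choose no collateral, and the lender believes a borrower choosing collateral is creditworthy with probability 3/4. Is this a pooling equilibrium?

At the pooled signal (no collateral) the lender holds the prior 1/4 and pays 1/4·230 + 3/4·86 = 122. Off-path (collateral) belief 3/4 gives 3/4·230 + 1/4·86 = 194.
Creditworthy: no collateral gives 122 − 0 = 122; collateral gives 194 − 64 = 130. Deviates. ✗
Subprime: no collateral gives 122 − 0 = 122; collateral gives 194 − 260 = -66. Stays. ✓

No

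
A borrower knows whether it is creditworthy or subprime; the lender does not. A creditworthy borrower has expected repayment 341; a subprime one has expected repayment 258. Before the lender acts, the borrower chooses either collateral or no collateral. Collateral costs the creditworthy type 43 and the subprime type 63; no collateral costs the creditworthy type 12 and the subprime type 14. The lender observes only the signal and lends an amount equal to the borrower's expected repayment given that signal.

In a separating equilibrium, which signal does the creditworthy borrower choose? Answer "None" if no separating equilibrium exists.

Try creditworthy → collateral, subprime → no collateral:
  If types separate, collateral earns payment 341 and no collateral earns 258.
  Creditworthy: collateral gives 341 − 43 = 298; no collateral gives 258 − 12 = 246. No deviation. ✓
  Subprime: no collateral gives 258 − 14 = 244; collateral gives 341 − 63 = 278. Would deviate. ✗
Try creditworthy → no collateral, subprime → collateral:
  If types separate, no collateral earns payment 341 and collateral earns 258.
  Creditworthy: no collateral gives 341 − 12 = 329; collateral gives 258 − 43 = 215. No deviation. ✓
  Subprime: collateral gives 258 − 63 = 195; no collateral gives 341 − 14 = 327. Would deviate. ✗
Neither assignment is incentive-compatible.

None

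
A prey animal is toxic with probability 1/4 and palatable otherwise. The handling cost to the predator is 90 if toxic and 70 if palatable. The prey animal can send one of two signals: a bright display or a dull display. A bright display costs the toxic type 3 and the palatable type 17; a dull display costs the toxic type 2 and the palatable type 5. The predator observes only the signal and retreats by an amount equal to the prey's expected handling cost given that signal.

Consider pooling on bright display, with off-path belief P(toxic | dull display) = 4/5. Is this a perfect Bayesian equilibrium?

No

At the pooled signal (bright display) the predator holds the prior 1/4 and pays 1/4·90 + 3/4·70 = 75. Off-path (dull display) belief 4/5 gives 4/5·90 + 1/5·70 = 86.
Toxic: bright display gives 75 − 3 = 72; dull display gives 86 − 2 = 84. Deviates. ✗
Palatable: bright display gives 75 − 17 = 58; dull display gives 86 − 5 = 81. Deviates. ✗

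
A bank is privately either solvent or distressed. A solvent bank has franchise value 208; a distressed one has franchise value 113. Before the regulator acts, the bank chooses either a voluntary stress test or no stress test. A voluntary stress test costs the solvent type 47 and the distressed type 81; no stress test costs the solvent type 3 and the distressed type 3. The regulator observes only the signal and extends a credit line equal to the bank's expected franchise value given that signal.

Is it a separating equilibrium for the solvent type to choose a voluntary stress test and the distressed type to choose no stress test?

If types separate, stress test earns payment 208 and no stress test earns 113.
Solvent: stress test gives 208 − 47 = 161; no stress test gives 113 − 3 = 110. No deviation. ✓
Distressed: no stress test gives 113 − 3 = 110; stress test gives 208 − 81 = 127. Would deviate. ✗

No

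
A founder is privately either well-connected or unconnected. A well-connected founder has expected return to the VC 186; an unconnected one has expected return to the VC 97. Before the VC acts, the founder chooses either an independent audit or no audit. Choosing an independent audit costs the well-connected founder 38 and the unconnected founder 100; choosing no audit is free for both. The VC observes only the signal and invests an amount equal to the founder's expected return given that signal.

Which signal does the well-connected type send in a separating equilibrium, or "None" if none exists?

Try well-connected → audit, unconnected → no audit:
  If types separate, audit earns payment 186 and no audit earns 97.
  Well-connected: audit gives 186 − 38 = 148; no audit gives 97 − 0 = 97. No deviation. ✓
  Unconnected: no audit gives 97 − 0 = 97; audit gives 186 − 100 = 86. No deviation. ✓
Both hold — the well-connected type sends audit.

audit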